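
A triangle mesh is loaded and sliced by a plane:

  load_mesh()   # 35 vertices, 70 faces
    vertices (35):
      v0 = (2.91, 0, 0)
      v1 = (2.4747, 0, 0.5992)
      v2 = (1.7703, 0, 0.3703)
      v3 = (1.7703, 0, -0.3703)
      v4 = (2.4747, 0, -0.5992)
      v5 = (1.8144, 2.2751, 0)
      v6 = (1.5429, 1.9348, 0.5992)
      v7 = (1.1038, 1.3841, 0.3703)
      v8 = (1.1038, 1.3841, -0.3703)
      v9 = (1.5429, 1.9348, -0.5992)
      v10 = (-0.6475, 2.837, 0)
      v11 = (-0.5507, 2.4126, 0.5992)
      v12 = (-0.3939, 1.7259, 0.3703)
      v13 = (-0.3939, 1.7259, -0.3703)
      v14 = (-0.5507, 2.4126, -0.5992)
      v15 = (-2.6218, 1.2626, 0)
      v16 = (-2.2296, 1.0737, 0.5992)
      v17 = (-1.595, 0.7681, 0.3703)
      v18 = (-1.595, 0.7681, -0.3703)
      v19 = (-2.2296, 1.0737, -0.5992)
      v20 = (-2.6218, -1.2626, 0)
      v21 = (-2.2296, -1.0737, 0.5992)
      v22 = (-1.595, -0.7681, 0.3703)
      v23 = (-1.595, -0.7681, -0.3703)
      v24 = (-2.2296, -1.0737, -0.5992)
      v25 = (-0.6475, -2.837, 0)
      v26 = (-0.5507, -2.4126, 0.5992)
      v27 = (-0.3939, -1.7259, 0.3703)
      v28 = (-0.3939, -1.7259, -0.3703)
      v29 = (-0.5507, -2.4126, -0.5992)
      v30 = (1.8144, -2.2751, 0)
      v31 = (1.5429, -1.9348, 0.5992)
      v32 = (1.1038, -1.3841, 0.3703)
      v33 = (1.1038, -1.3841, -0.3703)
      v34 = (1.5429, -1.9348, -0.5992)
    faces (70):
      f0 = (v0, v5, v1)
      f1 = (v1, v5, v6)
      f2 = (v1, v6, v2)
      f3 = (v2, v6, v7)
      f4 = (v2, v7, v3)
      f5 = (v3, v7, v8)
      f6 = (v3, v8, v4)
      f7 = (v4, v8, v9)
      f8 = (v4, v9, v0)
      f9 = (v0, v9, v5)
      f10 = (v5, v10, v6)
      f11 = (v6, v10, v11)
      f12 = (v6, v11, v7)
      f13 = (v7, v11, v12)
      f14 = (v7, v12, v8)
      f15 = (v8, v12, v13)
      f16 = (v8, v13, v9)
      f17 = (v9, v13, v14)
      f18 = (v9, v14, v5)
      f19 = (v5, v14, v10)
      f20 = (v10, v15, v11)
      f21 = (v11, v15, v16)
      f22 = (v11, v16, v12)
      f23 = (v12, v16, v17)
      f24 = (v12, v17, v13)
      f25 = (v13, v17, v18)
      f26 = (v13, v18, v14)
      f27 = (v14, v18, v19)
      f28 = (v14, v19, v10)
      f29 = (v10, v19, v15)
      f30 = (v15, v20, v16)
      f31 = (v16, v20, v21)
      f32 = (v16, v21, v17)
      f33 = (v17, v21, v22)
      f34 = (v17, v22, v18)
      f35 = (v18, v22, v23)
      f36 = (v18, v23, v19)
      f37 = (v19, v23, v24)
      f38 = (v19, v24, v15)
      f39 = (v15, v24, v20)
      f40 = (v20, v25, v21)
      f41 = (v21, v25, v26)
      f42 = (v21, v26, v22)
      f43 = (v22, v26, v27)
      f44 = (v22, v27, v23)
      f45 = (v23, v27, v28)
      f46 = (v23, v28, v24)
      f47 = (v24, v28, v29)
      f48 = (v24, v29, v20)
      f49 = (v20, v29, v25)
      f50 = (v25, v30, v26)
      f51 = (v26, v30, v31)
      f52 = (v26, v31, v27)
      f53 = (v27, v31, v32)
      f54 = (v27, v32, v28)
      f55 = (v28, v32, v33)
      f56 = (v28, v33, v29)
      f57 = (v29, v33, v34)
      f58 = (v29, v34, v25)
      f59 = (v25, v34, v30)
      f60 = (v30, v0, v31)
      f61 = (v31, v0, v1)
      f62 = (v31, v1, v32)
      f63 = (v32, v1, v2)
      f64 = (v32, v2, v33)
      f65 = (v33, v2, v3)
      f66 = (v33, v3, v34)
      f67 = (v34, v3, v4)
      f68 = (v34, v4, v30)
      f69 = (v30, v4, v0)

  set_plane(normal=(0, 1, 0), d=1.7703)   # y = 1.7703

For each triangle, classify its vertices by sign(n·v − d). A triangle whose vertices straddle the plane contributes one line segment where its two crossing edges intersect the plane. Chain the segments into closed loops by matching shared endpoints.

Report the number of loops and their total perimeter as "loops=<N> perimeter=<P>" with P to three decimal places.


loops=1 perimeter=9.256

Straddling triangles (18 of 70):
  (v0,v5,v1) [-+-] → (2.05749, 1.7703, 0)–(1.96091, 1.7703, 0.132951)  len=0.1643
  (v1,v5,v6) [-++] → (1.96091, 1.7703, 0.132951)–(1.62212, 1.7703, 0.5992)  len=0.5763
  (v1,v6,v2) [-+-] → (1.62212, 1.7703, 0.5992)–(1.56223, 1.7703, 0.579739)  len=0.0630
  (v2,v6,v7) [-+-] → (1.56223, 1.7703, 0.579739)–(1.41174, 1.7703, 0.530825)  len=0.1582
  (v4,v8,v9) [--+] → (1.41174, 1.7703, -0.530825)–(1.62212, 1.7703, -0.5992)  len=0.2212
  (v4,v9,v0) [-+-] → (1.62212, 1.7703, -0.5992)–(1.65913, 1.7703, -0.548255)  len=0.0630
  (v0,v9,v5) [-++] → (1.65913, 1.7703, -0.548255)–(2.05749, 1.7703, 0)  len=0.6777
  (v6,v11,v7) [++-] → (0.482538, 1.7703, 0.456252)–(1.41174, 1.7703, 0.530825)  len=0.9322
  (v7,v11,v12) [-+-] → (0.482538, 1.7703, 0.456252)–(-0.404038, 1.7703, 0.3851)  len=0.8894
  (v8,v13,v9) [--+] → (0.0177511, 1.7703, -0.418951)–(1.41174, 1.7703, -0.530825)  len=1.3985
  (v9,v13,v14) [+-+] → (0.0177511, 1.7703, -0.418951)–(-0.404038, 1.7703, -0.3851)  len=0.4231
  (v10,v15,v11) [+-+] → (-1.98514, 1.7703, 0)–(-1.70745, 1.7703, 0.264534)  len=0.3835
  (v11,v15,v16) [+--] → (-1.70745, 1.7703, 0.264534)–(-1.35611, 1.7703, 0.5992)  len=0.4852
  (v11,v16,v12) [+--] → (-1.35611, 1.7703, 0.5992)–(-0.404038, 1.7703, 0.3851)  len=0.9758
  (v13,v18,v14) [--+] → (-0.958577, 1.7703, -0.509797)–(-0.404038, 1.7703, -0.3851)  len=0.5684
  (v14,v18,v19) [+--] → (-0.958577, 1.7703, -0.509797)–(-1.35611, 1.7703, -0.5992)  len=0.4075
  (v14,v19,v10) [+-+] → (-1.35611, 1.7703, -0.5992)–(-1.60458, 1.7703, -0.362483)  len=0.3432
  (v10,v19,v15) [+--] → (-1.60458, 1.7703, -0.362483)–(-1.98514, 1.7703, 0)  len=0.5256

Chained into 1 loop(s):
  loop 1: 18 segments, perimeter = 9.2562
Total perimeter = 9.256


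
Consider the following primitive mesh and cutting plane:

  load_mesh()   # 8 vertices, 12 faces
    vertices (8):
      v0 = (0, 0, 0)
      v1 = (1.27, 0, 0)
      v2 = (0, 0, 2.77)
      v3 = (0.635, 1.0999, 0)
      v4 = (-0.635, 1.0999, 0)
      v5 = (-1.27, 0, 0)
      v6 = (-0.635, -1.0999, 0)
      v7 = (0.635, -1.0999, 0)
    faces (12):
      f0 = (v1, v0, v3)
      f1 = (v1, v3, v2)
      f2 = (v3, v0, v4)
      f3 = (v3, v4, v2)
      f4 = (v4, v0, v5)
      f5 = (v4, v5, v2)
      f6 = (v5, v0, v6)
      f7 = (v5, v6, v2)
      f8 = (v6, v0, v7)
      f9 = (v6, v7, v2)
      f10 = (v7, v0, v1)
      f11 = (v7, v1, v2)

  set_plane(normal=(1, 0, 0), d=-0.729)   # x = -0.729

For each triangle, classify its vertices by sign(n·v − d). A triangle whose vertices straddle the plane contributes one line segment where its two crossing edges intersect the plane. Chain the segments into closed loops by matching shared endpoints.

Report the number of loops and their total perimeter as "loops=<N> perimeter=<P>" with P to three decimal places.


Straddling triangles (4 of 12):
  (v4,v0,v5) [++-] → (-0.729, 0, 0)–(-0.729, 0.93708, 0)  len=0.9371
  (v4,v5,v2) [+-+] → (-0.729, 0.93708, 0)–(-0.729, 0, 1.17998)  len=1.5068
  (v5,v0,v6) [-++] → (-0.729, 0, 0)–(-0.729, -0.93708, 0)  len=0.9371
  (v5,v6,v2) [-++] → (-0.729, -0.93708, 0)–(-0.729, 0, 1.17998)  len=1.5068

Chained into 1 loop(s):
  loop 1: 4 segments, perimeter = 4.8878
Total perimeter = 4.888

loops=1 perimeter=4.888


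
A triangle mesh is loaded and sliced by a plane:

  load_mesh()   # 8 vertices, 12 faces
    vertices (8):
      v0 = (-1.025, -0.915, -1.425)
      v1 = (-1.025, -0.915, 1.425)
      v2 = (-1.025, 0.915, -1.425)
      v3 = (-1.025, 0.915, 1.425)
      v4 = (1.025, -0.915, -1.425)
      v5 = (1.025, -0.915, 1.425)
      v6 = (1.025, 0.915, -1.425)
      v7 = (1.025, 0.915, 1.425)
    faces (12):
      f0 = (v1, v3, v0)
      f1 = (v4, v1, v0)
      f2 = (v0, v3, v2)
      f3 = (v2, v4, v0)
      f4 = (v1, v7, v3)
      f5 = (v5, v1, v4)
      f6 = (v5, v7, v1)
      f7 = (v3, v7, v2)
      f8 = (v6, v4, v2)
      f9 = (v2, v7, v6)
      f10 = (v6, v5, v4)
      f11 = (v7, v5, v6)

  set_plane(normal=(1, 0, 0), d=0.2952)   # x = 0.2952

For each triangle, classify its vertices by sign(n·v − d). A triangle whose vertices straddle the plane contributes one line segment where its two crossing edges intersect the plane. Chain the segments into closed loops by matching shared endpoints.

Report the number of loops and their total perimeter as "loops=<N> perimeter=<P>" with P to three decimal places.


Straddling triangles (8 of 12):
  (v4,v1,v0) [+--] → (0.2952, -0.915, -0.4104)–(0.2952, -0.915, -1.425)  len=1.0146
  (v2,v4,v0) [-+-] → (0.2952, -0.26352, -1.425)–(0.2952, -0.915, -1.425)  len=0.6515
  (v1,v7,v3) [-+-] → (0.2952, 0.26352, 1.425)–(0.2952, 0.915, 1.425)  len=0.6515
  (v5,v1,v4) [+-+] → (0.2952, -0.915, 1.425)–(0.2952, -0.915, -0.4104)  len=1.8354
  (v5,v7,v1) [++-] → (0.2952, 0.26352, 1.425)–(0.2952, -0.915, 1.425)  len=1.1785
  (v3,v7,v2) [-+-] → (0.2952, 0.915, 1.425)–(0.2952, 0.915, 0.4104)  len=1.0146
  (v6,v4,v2) [++-] → (0.2952, -0.26352, -1.425)–(0.2952, 0.915, -1.425)  len=1.1785
  (v2,v7,v6) [-++] → (0.2952, 0.915, 0.4104)–(0.2952, 0.915, -1.425)  len=1.8354

Chained into 1 loop(s):
  loop 1: 8 segments, perimeter = 9.3600
Total perimeter = 9.360

loops=1 perimeter=9.360


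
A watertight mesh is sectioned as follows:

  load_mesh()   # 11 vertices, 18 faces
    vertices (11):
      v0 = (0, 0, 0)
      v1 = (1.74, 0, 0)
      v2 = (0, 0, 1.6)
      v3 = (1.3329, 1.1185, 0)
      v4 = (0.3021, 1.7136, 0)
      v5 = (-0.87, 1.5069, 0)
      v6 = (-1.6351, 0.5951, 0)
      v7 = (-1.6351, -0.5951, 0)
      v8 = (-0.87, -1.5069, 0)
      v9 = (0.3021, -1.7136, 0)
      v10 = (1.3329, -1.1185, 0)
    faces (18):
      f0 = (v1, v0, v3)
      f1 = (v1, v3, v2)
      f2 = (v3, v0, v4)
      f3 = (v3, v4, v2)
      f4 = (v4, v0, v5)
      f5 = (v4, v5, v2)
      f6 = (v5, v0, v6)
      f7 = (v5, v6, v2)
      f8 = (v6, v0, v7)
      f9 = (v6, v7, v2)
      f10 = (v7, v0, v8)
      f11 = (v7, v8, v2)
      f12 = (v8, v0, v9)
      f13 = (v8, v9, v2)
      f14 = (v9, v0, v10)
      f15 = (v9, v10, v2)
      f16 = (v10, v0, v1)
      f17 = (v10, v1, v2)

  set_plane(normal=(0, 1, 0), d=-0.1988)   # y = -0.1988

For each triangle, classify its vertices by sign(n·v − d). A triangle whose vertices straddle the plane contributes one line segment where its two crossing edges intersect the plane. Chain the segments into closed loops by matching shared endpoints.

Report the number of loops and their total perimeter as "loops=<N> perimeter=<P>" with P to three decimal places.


Straddling triangles (10 of 18):
  (v6,v0,v7) [++-] → (-0.546224, -0.1988, 0)–(-1.6351, -0.1988, 0)  len=1.0889
  (v6,v7,v2) [+-+] → (-1.6351, -0.1988, 0)–(-0.546224, -0.1988, 1.0655)  len=1.5235
  (v7,v0,v8) [-+-] → (-0.546224, -0.1988, 0)–(-0.114776, -0.1988, 0)  len=0.4314
  (v7,v8,v2) [--+] → (-0.114776, -0.1988, 1.38892)–(-0.546224, -0.1988, 1.0655)  len=0.5392
  (v8,v0,v9) [-+-] → (-0.114776, -0.1988, 0)–(0.0350475, -0.1988, 0)  len=0.1498
  (v8,v9,v2) [--+] → (0.0350475, -0.1988, 1.41438)–(-0.114776, -0.1988, 1.38892)  len=0.1520
  (v9,v0,v10) [-+-] → (0.0350475, -0.1988, 0)–(0.236907, -0.1988, 0)  len=0.2019
  (v9,v10,v2) [--+] → (0.236907, -0.1988, 1.31562)–(0.0350475, -0.1988, 1.41438)  len=0.2247
  (v10,v0,v1) [-++] → (0.236907, -0.1988, 0)–(1.66764, -0.1988, 0)  len=1.4307
  (v10,v1,v2) [-++] → (1.66764, -0.1988, 0)–(0.236907, -0.1988, 1.31562)  len=1.9437

Chained into 1 loop(s):
  loop 1: 10 segments, perimeter = 7.6858
Total perimeter = 7.686

loops=1 perimeter=7.686


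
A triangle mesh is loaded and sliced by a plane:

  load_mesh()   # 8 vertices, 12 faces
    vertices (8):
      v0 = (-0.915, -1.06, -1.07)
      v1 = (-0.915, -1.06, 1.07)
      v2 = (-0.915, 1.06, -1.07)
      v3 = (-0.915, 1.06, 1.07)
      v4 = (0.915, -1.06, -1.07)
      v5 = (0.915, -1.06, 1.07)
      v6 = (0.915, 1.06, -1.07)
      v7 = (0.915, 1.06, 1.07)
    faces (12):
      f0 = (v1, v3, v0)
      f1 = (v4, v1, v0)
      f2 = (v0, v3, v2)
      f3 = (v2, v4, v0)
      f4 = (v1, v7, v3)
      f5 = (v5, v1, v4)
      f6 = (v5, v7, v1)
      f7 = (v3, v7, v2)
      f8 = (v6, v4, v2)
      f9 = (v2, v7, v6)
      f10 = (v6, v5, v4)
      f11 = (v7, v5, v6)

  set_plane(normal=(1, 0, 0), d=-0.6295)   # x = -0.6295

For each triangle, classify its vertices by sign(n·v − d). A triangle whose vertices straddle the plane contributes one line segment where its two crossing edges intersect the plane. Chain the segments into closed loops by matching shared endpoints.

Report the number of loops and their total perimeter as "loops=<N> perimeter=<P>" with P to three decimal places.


Straddling triangles (8 of 12):
  (v4,v1,v0) [+--] → (-0.6295, -1.06, 0.736137)–(-0.6295, -1.06, -1.07)  len=1.8061
  (v2,v4,v0) [-+-] → (-0.6295, 0.729257, -1.07)–(-0.6295, -1.06, -1.07)  len=1.7893
  (v1,v7,v3) [-+-] → (-0.6295, -0.729257, 1.07)–(-0.6295, 1.06, 1.07)  len=1.7893
  (v5,v1,v4) [+-+] → (-0.6295, -1.06, 1.07)–(-0.6295, -1.06, 0.736137)  len=0.3339
  (v5,v7,v1) [++-] → (-0.6295, -0.729257, 1.07)–(-0.6295, -1.06, 1.07)  len=0.3307
  (v3,v7,v2) [-+-] → (-0.6295, 1.06, 1.07)–(-0.6295, 1.06, -0.736137)  len=1.8061
  (v6,v4,v2) [++-] → (-0.6295, 0.729257, -1.07)–(-0.6295, 1.06, -1.07)  len=0.3307
  (v2,v7,v6) [-++] → (-0.6295, 1.06, -0.736137)–(-0.6295, 1.06, -1.07)  len=0.3339

Chained into 1 loop(s):
  loop 1: 8 segments, perimeter = 8.5200
Total perimeter = 8.520

loops=1 perimeter=8.520


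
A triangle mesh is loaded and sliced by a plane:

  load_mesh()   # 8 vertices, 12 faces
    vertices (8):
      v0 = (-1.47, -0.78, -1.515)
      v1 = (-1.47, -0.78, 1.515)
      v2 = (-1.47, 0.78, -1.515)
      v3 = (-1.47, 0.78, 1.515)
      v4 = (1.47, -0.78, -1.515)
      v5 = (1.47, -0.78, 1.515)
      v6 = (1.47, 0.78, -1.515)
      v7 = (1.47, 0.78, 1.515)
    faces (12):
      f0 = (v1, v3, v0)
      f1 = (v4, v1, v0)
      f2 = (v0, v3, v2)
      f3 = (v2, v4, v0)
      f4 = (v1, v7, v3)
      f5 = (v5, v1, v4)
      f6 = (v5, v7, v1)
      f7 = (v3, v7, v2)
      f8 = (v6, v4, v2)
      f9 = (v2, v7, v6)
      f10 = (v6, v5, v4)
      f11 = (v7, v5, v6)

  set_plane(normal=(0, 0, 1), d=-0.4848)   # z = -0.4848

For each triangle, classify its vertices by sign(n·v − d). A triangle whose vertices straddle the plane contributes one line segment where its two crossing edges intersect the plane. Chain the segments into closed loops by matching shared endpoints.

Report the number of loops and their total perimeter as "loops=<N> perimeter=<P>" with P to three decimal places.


loops=1 perimeter=9.000

Straddling triangles (8 of 12):
  (v1,v3,v0) [++-] → (-1.47, -0.2496, -0.4848)–(-1.47, -0.78, -0.4848)  len=0.5304
  (v4,v1,v0) [-+-] → (0.4704, -0.78, -0.4848)–(-1.47, -0.78, -0.4848)  len=1.9404
  (v0,v3,v2) [-+-] → (-1.47, -0.2496, -0.4848)–(-1.47, 0.78, -0.4848)  len=1.0296
  (v5,v1,v4) [++-] → (0.4704, -0.78, -0.4848)–(1.47, -0.78, -0.4848)  len=0.9996
  (v3,v7,v2) [++-] → (-0.4704, 0.78, -0.4848)–(-1.47, 0.78, -0.4848)  len=0.9996
  (v2,v7,v6) [-+-] → (-0.4704, 0.78, -0.4848)–(1.47, 0.78, -0.4848)  len=1.9404
  (v6,v5,v4) [-+-] → (1.47, 0.2496, -0.4848)–(1.47, -0.78, -0.4848)  len=1.0296
  (v7,v5,v6) [++-] → (1.47, 0.2496, -0.4848)–(1.47, 0.78, -0.4848)  len=0.5304

Chained into 1 loop(s):
  loop 1: 8 segments, perimeter = 9.0000
Total perimeter = 9.000


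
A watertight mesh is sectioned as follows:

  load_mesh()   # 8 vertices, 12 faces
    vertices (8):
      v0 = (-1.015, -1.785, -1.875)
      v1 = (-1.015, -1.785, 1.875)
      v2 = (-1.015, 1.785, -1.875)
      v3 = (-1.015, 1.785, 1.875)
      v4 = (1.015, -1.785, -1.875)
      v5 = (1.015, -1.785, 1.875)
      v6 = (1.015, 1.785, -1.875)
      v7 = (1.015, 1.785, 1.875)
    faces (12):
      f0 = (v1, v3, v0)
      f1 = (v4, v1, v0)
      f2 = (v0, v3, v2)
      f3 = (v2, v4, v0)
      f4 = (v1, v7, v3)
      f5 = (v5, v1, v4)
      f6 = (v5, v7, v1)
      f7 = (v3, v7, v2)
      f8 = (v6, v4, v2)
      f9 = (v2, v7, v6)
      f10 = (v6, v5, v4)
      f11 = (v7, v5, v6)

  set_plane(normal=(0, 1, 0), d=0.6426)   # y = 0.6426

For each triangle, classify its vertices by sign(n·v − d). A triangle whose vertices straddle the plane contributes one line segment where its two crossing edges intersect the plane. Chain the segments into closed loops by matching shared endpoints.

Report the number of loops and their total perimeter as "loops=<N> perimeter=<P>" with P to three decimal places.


Straddling triangles (8 of 12):
  (v1,v3,v0) [-+-] → (-1.015, 0.6426, 1.875)–(-1.015, 0.6426, 0.675)  len=1.2000
  (v0,v3,v2) [-++] → (-1.015, 0.6426, 0.675)–(-1.015, 0.6426, -1.875)  len=2.5500
  (v2,v4,v0) [+--] → (-0.3654, 0.6426, -1.875)–(-1.015, 0.6426, -1.875)  len=0.6496
  (v1,v7,v3) [-++] → (0.3654, 0.6426, 1.875)–(-1.015, 0.6426, 1.875)  len=1.3804
  (v5,v7,v1) [-+-] → (1.015, 0.6426, 1.875)–(0.3654, 0.6426, 1.875)  len=0.6496
  (v6,v4,v2) [+-+] → (1.015, 0.6426, -1.875)–(-0.3654, 0.6426, -1.875)  len=1.3804
  (v6,v5,v4) [+--] → (1.015, 0.6426, -0.675)–(1.015, 0.6426, -1.875)  len=1.2000
  (v7,v5,v6) [+-+] → (1.015, 0.6426, 1.875)–(1.015, 0.6426, -0.675)  len=2.5500

Chained into 1 loop(s):
  loop 1: 8 segments, perimeter = 11.5600
Total perimeter = 11.560

loops=1 perimeter=11.560


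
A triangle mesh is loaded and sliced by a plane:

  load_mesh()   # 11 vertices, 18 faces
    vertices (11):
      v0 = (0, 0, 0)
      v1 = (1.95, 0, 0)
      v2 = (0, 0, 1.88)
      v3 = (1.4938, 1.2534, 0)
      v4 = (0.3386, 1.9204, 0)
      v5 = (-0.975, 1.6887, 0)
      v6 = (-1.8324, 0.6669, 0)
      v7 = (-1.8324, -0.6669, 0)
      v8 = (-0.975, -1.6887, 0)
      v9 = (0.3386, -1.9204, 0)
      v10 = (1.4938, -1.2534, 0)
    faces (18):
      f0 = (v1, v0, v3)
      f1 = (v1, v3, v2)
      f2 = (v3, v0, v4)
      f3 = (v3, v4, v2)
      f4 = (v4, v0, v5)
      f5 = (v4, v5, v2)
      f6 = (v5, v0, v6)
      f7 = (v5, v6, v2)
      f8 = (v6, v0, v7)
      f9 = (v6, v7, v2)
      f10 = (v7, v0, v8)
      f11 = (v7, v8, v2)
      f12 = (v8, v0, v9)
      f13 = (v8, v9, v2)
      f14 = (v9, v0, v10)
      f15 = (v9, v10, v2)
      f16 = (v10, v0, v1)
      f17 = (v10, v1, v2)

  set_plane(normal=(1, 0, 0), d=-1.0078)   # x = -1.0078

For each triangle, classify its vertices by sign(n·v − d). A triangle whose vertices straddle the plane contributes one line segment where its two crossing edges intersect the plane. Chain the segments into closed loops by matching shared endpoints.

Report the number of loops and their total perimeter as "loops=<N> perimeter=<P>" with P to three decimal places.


Straddling triangles (6 of 18):
  (v5,v0,v6) [++-] → (-1.0078, 0.366788, 0)–(-1.0078, 1.64961, 0)  len=1.2828
  (v5,v6,v2) [+-+] → (-1.0078, 1.64961, 0)–(-1.0078, 0.366788, 0.846021)  len=1.5367
  (v6,v0,v7) [-+-] → (-1.0078, 0.366788, 0)–(-1.0078, -0.366788, 0)  len=0.7336
  (v6,v7,v2) [--+] → (-1.0078, -0.366788, 0.846021)–(-1.0078, 0.366788, 0.846021)  len=0.7336
  (v7,v0,v8) [-++] → (-1.0078, -0.366788, 0)–(-1.0078, -1.64961, 0)  len=1.2828
  (v7,v8,v2) [-++] → (-1.0078, -1.64961, 0)–(-1.0078, -0.366788, 0.846021)  len=1.5367

Chained into 1 loop(s):
  loop 1: 6 segments, perimeter = 7.1062
Total perimeter = 7.106

loops=1 perimeter=7.106


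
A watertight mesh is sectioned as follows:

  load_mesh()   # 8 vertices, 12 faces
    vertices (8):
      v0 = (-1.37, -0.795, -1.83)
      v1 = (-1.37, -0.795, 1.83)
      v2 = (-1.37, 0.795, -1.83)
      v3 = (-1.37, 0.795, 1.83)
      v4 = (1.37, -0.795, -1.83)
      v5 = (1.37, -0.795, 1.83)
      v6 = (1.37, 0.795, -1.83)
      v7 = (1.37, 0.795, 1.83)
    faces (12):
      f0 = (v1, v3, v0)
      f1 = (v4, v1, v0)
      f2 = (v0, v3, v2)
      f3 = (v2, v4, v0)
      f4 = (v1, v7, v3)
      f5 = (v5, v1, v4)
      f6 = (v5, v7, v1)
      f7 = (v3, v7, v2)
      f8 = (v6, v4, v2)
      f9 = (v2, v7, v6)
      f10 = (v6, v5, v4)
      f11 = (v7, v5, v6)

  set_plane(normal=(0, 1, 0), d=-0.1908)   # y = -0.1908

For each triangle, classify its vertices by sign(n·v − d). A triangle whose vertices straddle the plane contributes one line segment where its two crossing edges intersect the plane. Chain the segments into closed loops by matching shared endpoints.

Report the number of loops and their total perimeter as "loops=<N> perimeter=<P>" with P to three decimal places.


loops=1 perimeter=12.800

Straddling triangles (8 of 12):
  (v1,v3,v0) [-+-] → (-1.37, -0.1908, 1.83)–(-1.37, -0.1908, -0.4392)  len=2.2692
  (v0,v3,v2) [-++] → (-1.37, -0.1908, -0.4392)–(-1.37, -0.1908, -1.83)  len=1.3908
  (v2,v4,v0) [+--] → (0.3288, -0.1908, -1.83)–(-1.37, -0.1908, -1.83)  len=1.6988
  (v1,v7,v3) [-++] → (-0.3288, -0.1908, 1.83)–(-1.37, -0.1908, 1.83)  len=1.0412
  (v5,v7,v1) [-+-] → (1.37, -0.1908, 1.83)–(-0.3288, -0.1908, 1.83)  len=1.6988
  (v6,v4,v2) [+-+] → (1.37, -0.1908, -1.83)–(0.3288, -0.1908, -1.83)  len=1.0412
  (v6,v5,v4) [+--] → (1.37, -0.1908, 0.4392)–(1.37, -0.1908, -1.83)  len=2.2692
  (v7,v5,v6) [+-+] → (1.37, -0.1908, 1.83)–(1.37, -0.1908, 0.4392)  len=1.3908

Chained into 1 loop(s):
  loop 1: 8 segments, perimeter = 12.8000
Total perimeter = 12.800


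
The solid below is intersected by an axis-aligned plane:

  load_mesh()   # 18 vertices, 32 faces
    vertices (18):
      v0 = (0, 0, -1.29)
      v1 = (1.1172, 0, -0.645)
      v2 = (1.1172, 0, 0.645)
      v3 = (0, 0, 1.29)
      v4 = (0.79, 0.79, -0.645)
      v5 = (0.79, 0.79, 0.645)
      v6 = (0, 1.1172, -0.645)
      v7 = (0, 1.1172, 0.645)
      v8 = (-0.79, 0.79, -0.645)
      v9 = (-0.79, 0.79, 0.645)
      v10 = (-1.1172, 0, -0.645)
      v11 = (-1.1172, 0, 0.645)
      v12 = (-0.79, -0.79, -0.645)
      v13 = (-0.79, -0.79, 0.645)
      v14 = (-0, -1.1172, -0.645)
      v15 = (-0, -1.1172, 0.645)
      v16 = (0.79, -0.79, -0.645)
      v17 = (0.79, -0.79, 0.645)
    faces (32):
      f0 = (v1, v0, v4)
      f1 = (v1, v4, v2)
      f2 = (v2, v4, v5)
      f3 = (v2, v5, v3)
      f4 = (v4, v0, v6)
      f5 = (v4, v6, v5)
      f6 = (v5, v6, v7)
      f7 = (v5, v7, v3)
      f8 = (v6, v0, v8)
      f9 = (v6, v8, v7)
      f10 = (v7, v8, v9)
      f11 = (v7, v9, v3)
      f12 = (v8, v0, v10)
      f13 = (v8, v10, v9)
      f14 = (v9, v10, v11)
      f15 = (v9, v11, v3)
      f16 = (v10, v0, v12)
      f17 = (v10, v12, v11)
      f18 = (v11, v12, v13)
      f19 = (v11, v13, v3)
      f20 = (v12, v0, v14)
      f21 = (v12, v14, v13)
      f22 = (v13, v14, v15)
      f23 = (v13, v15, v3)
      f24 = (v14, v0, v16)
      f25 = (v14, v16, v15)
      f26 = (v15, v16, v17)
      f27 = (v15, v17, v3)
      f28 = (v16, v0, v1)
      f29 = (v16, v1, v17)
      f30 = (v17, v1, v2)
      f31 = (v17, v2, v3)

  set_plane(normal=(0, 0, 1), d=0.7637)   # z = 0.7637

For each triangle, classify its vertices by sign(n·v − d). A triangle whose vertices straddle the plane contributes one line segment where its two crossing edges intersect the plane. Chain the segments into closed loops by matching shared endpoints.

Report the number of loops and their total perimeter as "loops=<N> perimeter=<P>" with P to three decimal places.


loops=1 perimeter=5.582

Straddling triangles (8 of 32):
  (v2,v5,v3) [--+] → (0.644616, 0.644616, 0.7637)–(0.911601, 0, 0.7637)  len=0.6977
  (v5,v7,v3) [--+] → (0, 0.911601, 0.7637)–(0.644616, 0.644616, 0.7637)  len=0.6977
  (v7,v9,v3) [--+] → (-0.644616, 0.644616, 0.7637)–(0, 0.911601, 0.7637)  len=0.6977
  (v9,v11,v3) [--+] → (-0.911601, 0, 0.7637)–(-0.644616, 0.644616, 0.7637)  len=0.6977
  (v11,v13,v3) [--+] → (-0.644616, -0.644616, 0.7637)–(-0.911601, 0, 0.7637)  len=0.6977
  (v13,v15,v3) [--+] → (0, -0.911601, 0.7637)–(-0.644616, -0.644616, 0.7637)  len=0.6977
  (v15,v17,v3) [--+] → (0.644616, -0.644616, 0.7637)–(0, -0.911601, 0.7637)  len=0.6977
  (v17,v2,v3) [--+] → (0.911601, 0, 0.7637)–(0.644616, -0.644616, 0.7637)  len=0.6977

Chained into 1 loop(s):
  loop 1: 8 segments, perimeter = 5.5817
Total perimeter = 5.582


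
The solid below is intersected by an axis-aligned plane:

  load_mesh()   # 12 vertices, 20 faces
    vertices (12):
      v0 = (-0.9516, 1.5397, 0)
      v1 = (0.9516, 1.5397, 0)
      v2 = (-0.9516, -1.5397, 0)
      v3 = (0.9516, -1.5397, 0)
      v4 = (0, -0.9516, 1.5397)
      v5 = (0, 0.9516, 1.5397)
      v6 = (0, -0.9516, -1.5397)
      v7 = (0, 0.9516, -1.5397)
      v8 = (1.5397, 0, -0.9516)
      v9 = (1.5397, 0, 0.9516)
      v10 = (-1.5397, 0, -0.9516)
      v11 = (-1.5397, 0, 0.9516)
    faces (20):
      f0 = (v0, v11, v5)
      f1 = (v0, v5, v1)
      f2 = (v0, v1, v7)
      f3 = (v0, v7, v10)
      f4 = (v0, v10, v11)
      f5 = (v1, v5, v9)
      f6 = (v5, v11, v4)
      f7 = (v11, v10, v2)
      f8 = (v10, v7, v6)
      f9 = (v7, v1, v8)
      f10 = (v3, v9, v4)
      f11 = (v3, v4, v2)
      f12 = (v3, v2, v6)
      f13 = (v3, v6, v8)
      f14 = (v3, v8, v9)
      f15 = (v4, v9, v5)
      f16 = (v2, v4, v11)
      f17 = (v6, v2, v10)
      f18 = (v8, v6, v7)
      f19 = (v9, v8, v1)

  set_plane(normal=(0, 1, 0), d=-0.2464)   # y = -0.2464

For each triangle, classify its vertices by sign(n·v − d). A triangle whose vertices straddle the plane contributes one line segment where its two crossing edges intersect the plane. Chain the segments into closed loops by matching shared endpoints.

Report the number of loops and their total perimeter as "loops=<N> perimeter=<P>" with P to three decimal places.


loops=1 perimeter=9.806

Straddling triangles (10 of 20):
  (v5,v11,v4) [++-] → (-1.14102, -0.2464, 1.10388)–(0, -0.2464, 1.5397)  len=1.2214
  (v11,v10,v2) [++-] → (-1.44559, -0.2464, -0.799314)–(-1.44559, -0.2464, 0.799314)  len=1.5986
  (v10,v7,v6) [++-] → (0, -0.2464, -1.5397)–(-1.14102, -0.2464, -1.10388)  len=1.2214
  (v3,v9,v4) [-+-] → (1.44559, -0.2464, 0.799314)–(1.14102, -0.2464, 1.10388)  len=0.4307
  (v3,v6,v8) [--+] → (1.14102, -0.2464, -1.10388)–(1.44559, -0.2464, -0.799314)  len=0.4307
  (v3,v8,v9) [-++] → (1.44559, -0.2464, -0.799314)–(1.44559, -0.2464, 0.799314)  len=1.5986
  (v4,v9,v5) [-++] → (1.14102, -0.2464, 1.10388)–(0, -0.2464, 1.5397)  len=1.2214
  (v2,v4,v11) [--+] → (-1.14102, -0.2464, 1.10388)–(-1.44559, -0.2464, 0.799314)  len=0.4307
  (v6,v2,v10) [--+] → (-1.44559, -0.2464, -0.799314)–(-1.14102, -0.2464, -1.10388)  len=0.4307
  (v8,v6,v7) [+-+] → (1.14102, -0.2464, -1.10388)–(0, -0.2464, -1.5397)  len=1.2214

Chained into 1 loop(s):
  loop 1: 10 segments, perimeter = 9.8058
Total perimeter = 9.806


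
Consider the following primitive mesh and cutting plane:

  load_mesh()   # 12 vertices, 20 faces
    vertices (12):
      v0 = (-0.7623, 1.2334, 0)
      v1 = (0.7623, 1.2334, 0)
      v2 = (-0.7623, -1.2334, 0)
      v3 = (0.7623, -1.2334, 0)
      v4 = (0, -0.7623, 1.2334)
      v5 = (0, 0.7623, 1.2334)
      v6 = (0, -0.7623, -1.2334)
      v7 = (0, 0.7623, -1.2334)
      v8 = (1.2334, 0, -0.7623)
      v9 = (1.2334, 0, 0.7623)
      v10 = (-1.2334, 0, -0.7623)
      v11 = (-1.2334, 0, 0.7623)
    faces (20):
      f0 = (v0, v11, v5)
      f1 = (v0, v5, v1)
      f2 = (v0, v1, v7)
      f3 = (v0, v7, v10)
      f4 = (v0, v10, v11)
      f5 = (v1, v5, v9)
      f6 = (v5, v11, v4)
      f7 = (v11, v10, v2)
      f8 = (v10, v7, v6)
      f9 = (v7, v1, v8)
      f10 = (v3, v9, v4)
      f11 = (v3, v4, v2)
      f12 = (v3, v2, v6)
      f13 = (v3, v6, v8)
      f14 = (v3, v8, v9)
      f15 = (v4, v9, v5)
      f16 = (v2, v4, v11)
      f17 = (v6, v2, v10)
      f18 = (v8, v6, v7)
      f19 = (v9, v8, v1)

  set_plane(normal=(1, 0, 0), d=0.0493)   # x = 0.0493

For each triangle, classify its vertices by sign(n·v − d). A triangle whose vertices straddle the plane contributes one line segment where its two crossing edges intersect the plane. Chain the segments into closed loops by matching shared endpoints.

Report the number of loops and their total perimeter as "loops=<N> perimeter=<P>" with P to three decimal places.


loops=1 perimeter=8.212

Straddling triangles (10 of 20):
  (v0,v5,v1) [--+] → (0.0493, 0.792767, 1.15363)–(0.0493, 1.2334, 0)  len=1.2349
  (v0,v1,v7) [-+-] → (0.0493, 1.2334, 0)–(0.0493, 0.792767, -1.15363)  len=1.2349
  (v1,v5,v9) [+-+] → (0.0493, 0.792767, 1.15363)–(0.0493, 0.73183, 1.21457)  len=0.0862
  (v7,v1,v8) [-++] → (0.0493, 0.792767, -1.15363)–(0.0493, 0.73183, -1.21457)  len=0.0862
  (v3,v9,v4) [++-] → (0.0493, -0.73183, 1.21457)–(0.0493, -0.792767, 1.15363)  len=0.0862
  (v3,v4,v2) [+--] → (0.0493, -0.792767, 1.15363)–(0.0493, -1.2334, 0)  len=1.2349
  (v3,v2,v6) [+--] → (0.0493, -1.2334, 0)–(0.0493, -0.792767, -1.15363)  len=1.2349
  (v3,v6,v8) [+-+] → (0.0493, -0.792767, -1.15363)–(0.0493, -0.73183, -1.21457)  len=0.0862
  (v4,v9,v5) [-+-] → (0.0493, -0.73183, 1.21457)–(0.0493, 0.73183, 1.21457)  len=1.4637
  (v8,v6,v7) [+--] → (0.0493, -0.73183, -1.21457)–(0.0493, 0.73183, -1.21457)  len=1.4637

Chained into 1 loop(s):
  loop 1: 10 segments, perimeter = 8.2117
Total perimeter = 8.212


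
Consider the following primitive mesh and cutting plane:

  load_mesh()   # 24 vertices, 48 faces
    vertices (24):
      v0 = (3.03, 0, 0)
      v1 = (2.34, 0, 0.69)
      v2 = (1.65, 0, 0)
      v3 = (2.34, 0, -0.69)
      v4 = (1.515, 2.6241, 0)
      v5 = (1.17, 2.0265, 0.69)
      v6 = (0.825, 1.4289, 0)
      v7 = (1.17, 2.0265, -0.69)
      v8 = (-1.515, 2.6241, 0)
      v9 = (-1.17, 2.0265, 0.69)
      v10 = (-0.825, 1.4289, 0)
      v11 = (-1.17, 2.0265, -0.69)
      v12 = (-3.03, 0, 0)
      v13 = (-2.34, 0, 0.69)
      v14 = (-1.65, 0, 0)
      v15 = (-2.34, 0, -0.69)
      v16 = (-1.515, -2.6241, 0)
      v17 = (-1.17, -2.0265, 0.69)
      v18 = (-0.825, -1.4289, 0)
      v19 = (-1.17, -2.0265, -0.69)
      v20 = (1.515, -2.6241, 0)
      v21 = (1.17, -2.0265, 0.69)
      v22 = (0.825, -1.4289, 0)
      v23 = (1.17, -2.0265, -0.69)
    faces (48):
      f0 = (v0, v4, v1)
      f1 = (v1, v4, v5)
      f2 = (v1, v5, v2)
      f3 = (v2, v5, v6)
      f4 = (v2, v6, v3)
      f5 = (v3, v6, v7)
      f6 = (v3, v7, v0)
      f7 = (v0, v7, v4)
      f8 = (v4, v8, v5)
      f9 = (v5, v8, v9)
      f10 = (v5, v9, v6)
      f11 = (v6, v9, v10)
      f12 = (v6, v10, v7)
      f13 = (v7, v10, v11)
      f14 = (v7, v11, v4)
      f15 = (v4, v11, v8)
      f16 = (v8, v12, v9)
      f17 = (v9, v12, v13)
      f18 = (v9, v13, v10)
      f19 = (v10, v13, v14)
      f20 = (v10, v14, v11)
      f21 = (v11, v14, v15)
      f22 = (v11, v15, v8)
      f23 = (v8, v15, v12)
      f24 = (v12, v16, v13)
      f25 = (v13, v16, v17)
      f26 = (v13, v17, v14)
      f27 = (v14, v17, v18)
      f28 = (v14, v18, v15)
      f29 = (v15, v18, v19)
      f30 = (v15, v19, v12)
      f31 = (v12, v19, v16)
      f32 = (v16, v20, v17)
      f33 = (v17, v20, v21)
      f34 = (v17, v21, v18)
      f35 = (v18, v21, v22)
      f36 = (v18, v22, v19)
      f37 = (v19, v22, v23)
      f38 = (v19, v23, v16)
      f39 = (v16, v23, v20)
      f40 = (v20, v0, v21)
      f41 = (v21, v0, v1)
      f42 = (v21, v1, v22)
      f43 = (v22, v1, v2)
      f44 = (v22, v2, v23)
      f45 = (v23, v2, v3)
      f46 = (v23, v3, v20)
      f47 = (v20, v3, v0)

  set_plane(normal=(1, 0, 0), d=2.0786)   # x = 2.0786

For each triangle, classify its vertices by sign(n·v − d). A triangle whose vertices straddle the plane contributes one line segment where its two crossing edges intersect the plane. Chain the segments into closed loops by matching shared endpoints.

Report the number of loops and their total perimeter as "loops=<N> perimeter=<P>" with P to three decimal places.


Straddling triangles (14 of 48):
  (v0,v4,v1) [+-+] → (2.0786, 1.6479, 0)–(2.0786, 0.831442, 0.471375)  len=0.9428
  (v1,v4,v5) [+--] → (2.0786, 0.831442, 0.471375)–(2.0786, 0.452758, 0.69)  len=0.4373
  (v1,v5,v2) [+--] → (2.0786, 0.452758, 0.69)–(2.0786, 0, 0.4286)  len=0.5228
  (v2,v6,v3) [--+] → (2.0786, 0.246544, -0.570947)–(2.0786, 0, -0.4286)  len=0.2847
  (v3,v6,v7) [+--] → (2.0786, 0.246544, -0.570947)–(2.0786, 0.452758, -0.69)  len=0.2381
  (v3,v7,v0) [+-+] → (2.0786, 0.452758, -0.69)–(2.0786, 1.03657, -0.352939)  len=0.6741
  (v0,v7,v4) [+--] → (2.0786, 1.03657, -0.352939)–(2.0786, 1.6479, 0)  len=0.7059
  (v20,v0,v21) [-+-] → (2.0786, -1.6479, 0)–(2.0786, -1.03657, 0.352939)  len=0.7059
  (v21,v0,v1) [-++] → (2.0786, -1.03657, 0.352939)–(2.0786, -0.452758, 0.69)  len=0.6741
  (v21,v1,v22) [-+-] → (2.0786, -0.452758, 0.69)–(2.0786, -0.246544, 0.570947)  len=0.2381
  (v22,v1,v2) [-+-] → (2.0786, -0.246544, 0.570947)–(2.0786, 0, 0.4286)  len=0.2847
  (v23,v2,v3) [--+] → (2.0786, 0, -0.4286)–(2.0786, -0.452758, -0.69)  len=0.5228
  (v23,v3,v20) [-+-] → (2.0786, -0.452758, -0.69)–(2.0786, -0.831442, -0.471375)  len=0.4373
  (v20,v3,v0) [-++] → (2.0786, -0.831442, -0.471375)–(2.0786, -1.6479, 0)  len=0.9428

Chained into 1 loop(s):
  loop 1: 14 segments, perimeter = 7.6113
Total perimeter = 7.611

loops=1 perimeter=7.611


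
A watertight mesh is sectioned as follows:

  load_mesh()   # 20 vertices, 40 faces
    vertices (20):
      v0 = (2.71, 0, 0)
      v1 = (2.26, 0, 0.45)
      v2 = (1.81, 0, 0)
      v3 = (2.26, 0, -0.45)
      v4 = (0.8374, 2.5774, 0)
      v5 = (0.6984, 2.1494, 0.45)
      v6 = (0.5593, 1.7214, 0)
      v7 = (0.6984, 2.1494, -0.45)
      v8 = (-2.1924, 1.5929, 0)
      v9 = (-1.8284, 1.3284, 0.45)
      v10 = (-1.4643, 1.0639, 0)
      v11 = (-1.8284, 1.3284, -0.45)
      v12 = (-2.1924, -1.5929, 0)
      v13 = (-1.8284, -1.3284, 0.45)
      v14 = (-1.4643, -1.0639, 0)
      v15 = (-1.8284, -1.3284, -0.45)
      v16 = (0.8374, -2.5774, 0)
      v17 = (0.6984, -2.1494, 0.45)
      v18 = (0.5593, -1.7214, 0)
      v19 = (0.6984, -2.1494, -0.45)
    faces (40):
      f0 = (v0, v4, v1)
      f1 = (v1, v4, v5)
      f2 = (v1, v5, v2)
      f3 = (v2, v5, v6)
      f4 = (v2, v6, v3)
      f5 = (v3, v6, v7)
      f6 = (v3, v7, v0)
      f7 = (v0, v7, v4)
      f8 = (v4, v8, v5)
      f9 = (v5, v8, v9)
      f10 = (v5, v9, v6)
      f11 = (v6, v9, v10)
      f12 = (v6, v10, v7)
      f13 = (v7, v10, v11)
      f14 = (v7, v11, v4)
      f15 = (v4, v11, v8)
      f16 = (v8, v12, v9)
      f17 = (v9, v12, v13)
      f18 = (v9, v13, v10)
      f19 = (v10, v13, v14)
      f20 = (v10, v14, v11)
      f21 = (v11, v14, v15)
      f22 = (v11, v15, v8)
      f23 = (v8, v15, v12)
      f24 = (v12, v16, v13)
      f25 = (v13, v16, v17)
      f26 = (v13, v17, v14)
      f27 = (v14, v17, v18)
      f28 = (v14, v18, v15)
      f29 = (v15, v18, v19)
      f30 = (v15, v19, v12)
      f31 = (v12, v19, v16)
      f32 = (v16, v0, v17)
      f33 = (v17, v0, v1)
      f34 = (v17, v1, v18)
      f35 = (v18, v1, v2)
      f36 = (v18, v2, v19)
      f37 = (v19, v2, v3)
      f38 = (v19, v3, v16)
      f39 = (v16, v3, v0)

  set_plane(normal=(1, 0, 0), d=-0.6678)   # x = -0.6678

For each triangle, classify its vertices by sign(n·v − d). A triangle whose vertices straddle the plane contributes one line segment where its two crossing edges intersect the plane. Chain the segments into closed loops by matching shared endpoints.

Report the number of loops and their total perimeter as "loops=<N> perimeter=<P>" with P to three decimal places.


Straddling triangles (16 of 40):
  (v4,v8,v5) [+-+] → (-0.6678, 2.0883, 0)–(-0.6678, 1.8864, 0.237329)  len=0.3116
  (v5,v8,v9) [+--] → (-0.6678, 1.8864, 0.237329)–(-0.6678, 1.7055, 0.45)  len=0.2792
  (v5,v9,v6) [+-+] → (-0.6678, 1.7055, 0.45)–(-0.6678, 1.51943, 0.231266)  len=0.2872
  (v6,v9,v10) [+--] → (-0.6678, 1.51943, 0.231266)–(-0.6678, 1.3227, 0)  len=0.3036
  (v6,v10,v7) [+-+] → (-0.6678, 1.3227, 0)–(-0.6678, 1.46368, -0.16573)  len=0.2176
  (v7,v10,v11) [+--] → (-0.6678, 1.46368, -0.16573)–(-0.6678, 1.7055, -0.45)  len=0.3732
  (v7,v11,v4) [+-+] → (-0.6678, 1.7055, -0.45)–(-0.6678, 1.87217, -0.254085)  len=0.2572
  (v4,v11,v8) [+--] → (-0.6678, 1.87217, -0.254085)–(-0.6678, 2.0883, 0)  len=0.3336
  (v12,v16,v13) [-+-] → (-0.6678, -2.0883, 0)–(-0.6678, -1.87217, 0.254085)  len=0.3336
  (v13,v16,v17) [-++] → (-0.6678, -1.87217, 0.254085)–(-0.6678, -1.7055, 0.45)  len=0.2572
  (v13,v17,v14) [-+-] → (-0.6678, -1.7055, 0.45)–(-0.6678, -1.46368, 0.16573)  len=0.3732
  (v14,v17,v18) [-++] → (-0.6678, -1.46368, 0.16573)–(-0.6678, -1.3227, 0)  len=0.2176
  (v14,v18,v15) [-+-] → (-0.6678, -1.3227, 0)–(-0.6678, -1.51943, -0.231266)  len=0.3036
  (v15,v18,v19) [-++] → (-0.6678, -1.51943, -0.231266)–(-0.6678, -1.7055, -0.45)  len=0.2872
  (v15,v19,v12) [-+-] → (-0.6678, -1.7055, -0.45)–(-0.6678, -1.8864, -0.237329)  len=0.2792
  (v12,v19,v16) [-++] → (-0.6678, -1.8864, -0.237329)–(-0.6678, -2.0883, 0)  len=0.3116

Chained into 2 loop(s):
  loop 1: 8 segments, perimeter = 2.3632
  loop 2: 8 segments, perimeter = 2.3632
Total perimeter = 4.726

loops=2 perimeter=4.726


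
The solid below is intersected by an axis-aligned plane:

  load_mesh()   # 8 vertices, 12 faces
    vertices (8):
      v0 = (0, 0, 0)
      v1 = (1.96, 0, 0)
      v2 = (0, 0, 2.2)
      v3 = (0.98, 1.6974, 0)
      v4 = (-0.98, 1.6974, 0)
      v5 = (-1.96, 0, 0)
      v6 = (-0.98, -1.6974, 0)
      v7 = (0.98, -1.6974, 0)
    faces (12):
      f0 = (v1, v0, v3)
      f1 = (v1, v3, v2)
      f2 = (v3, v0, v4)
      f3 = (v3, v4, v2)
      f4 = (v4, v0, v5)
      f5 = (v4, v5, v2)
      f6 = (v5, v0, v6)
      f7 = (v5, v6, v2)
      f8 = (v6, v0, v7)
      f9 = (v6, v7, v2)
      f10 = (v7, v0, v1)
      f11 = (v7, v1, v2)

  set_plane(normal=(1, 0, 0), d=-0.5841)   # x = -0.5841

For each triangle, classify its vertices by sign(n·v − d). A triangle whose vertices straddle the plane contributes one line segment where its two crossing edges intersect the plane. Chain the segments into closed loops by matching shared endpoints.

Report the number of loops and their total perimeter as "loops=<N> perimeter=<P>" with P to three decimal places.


Straddling triangles (8 of 12):
  (v3,v0,v4) [++-] → (-0.5841, 1.01169, 0)–(-0.5841, 1.6974, 0)  len=0.6857
  (v3,v4,v2) [+-+] → (-0.5841, 1.6974, 0)–(-0.5841, 1.01169, 0.888755)  len=1.1225
  (v4,v0,v5) [-+-] → (-0.5841, 1.01169, 0)–(-0.5841, 0, 0)  len=1.0117
  (v4,v5,v2) [--+] → (-0.5841, 0, 1.54438)–(-0.5841, 1.01169, 0.888755)  len=1.2055
  (v5,v0,v6) [-+-] → (-0.5841, 0, 0)–(-0.5841, -1.01169, 0)  len=1.0117
  (v5,v6,v2) [--+] → (-0.5841, -1.01169, 0.888755)–(-0.5841, 0, 1.54438)  len=1.2055
  (v6,v0,v7) [-++] → (-0.5841, -1.01169, 0)–(-0.5841, -1.6974, 0)  len=0.6857
  (v6,v7,v2) [-++] → (-0.5841, -1.6974, 0)–(-0.5841, -1.01169, 0.888755)  len=1.1225

Chained into 1 loop(s):
  loop 1: 8 segments, perimeter = 8.0510
Total perimeter = 8.051

loops=1 perimeter=8.051


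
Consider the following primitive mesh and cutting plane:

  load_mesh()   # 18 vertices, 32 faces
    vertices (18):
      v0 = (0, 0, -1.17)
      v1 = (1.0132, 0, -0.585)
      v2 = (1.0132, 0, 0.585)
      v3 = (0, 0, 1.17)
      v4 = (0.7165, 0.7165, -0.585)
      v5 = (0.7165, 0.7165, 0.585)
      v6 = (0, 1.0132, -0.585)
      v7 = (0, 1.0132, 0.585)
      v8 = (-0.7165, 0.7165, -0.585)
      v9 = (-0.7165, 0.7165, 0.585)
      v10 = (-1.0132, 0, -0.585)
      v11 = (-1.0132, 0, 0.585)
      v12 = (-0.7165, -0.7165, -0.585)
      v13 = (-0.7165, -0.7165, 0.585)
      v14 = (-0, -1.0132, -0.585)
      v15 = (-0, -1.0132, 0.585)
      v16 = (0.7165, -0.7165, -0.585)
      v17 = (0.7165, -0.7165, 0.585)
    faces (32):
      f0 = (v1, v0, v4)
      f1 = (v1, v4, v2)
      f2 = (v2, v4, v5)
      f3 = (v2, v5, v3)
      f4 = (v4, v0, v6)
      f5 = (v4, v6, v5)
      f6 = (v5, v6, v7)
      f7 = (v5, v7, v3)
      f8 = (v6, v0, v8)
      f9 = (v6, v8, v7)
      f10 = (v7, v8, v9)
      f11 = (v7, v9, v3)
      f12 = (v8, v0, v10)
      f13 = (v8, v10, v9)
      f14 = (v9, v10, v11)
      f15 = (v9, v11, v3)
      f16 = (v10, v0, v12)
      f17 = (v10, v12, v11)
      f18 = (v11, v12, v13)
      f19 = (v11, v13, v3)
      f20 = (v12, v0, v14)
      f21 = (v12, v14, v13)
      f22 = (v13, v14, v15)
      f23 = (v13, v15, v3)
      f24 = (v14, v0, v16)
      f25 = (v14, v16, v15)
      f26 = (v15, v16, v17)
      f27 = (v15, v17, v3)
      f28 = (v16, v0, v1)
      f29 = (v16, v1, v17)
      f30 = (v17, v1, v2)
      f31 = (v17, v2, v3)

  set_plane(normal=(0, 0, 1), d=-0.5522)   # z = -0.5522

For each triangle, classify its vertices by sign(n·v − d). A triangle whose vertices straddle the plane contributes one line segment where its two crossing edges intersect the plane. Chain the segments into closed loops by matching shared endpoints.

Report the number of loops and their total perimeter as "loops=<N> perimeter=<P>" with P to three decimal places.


Straddling triangles (16 of 32):
  (v1,v4,v2) [--+] → (0.724818, 0.696414, -0.5522)–(1.0132, 0, -0.5522)  len=0.7538
  (v2,v4,v5) [+-+] → (0.724818, 0.696414, -0.5522)–(0.7165, 0.7165, -0.5522)  len=0.0217
  (v4,v6,v5) [--+] → (0.0200865, 1.00488, -0.5522)–(0.7165, 0.7165, -0.5522)  len=0.7538
  (v5,v6,v7) [+-+] → (0.0200865, 1.00488, -0.5522)–(0, 1.0132, -0.5522)  len=0.0217
  (v6,v8,v7) [--+] → (-0.696414, 0.724818, -0.5522)–(0, 1.0132, -0.5522)  len=0.7538
  (v7,v8,v9) [+-+] → (-0.696414, 0.724818, -0.5522)–(-0.7165, 0.7165, -0.5522)  len=0.0217
  (v8,v10,v9) [--+] → (-1.00488, 0.0200865, -0.5522)–(-0.7165, 0.7165, -0.5522)  len=0.7538
  (v9,v10,v11) [+-+] → (-1.00488, 0.0200865, -0.5522)–(-1.0132, 0, -0.5522)  len=0.0217
  (v10,v12,v11) [--+] → (-0.724818, -0.696414, -0.5522)–(-1.0132, 0, -0.5522)  len=0.7538
  (v11,v12,v13) [+-+] → (-0.724818, -0.696414, -0.5522)–(-0.7165, -0.7165, -0.5522)  len=0.0217
  (v12,v14,v13) [--+] → (-0.0200865, -1.00488, -0.5522)–(-0.7165, -0.7165, -0.5522)  len=0.7538
  (v13,v14,v15) [+-+] → (-0.0200865, -1.00488, -0.5522)–(0, -1.0132, -0.5522)  len=0.0217
  (v14,v16,v15) [--+] → (0.696414, -0.724818, -0.5522)–(0, -1.0132, -0.5522)  len=0.7538
  (v15,v16,v17) [+-+] → (0.696414, -0.724818, -0.5522)–(0.7165, -0.7165, -0.5522)  len=0.0217
  (v16,v1,v17) [--+] → (1.00488, -0.0200865, -0.5522)–(0.7165, -0.7165, -0.5522)  len=0.7538
  (v17,v1,v2) [+-+] → (1.00488, -0.0200865, -0.5522)–(1.0132, 0, -0.5522)  len=0.0217

Chained into 1 loop(s):
  loop 1: 16 segments, perimeter = 6.2040
Total perimeter = 6.204

loops=1 perimeter=6.204
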